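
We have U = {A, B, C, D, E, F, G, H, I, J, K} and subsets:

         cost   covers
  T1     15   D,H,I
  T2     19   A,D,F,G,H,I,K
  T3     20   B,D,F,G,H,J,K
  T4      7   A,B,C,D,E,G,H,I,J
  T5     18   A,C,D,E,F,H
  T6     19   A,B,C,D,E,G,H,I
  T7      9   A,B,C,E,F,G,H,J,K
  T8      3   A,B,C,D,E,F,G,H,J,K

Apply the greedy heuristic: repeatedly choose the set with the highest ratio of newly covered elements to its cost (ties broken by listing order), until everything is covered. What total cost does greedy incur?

Pick 1: T8 adds 10 new (A, B, C, D, E, F, G, H, J, K) at cost 3 (ratio 10/3).
Pick 2: T4 adds 1 new (I) at cost 7 (ratio 1/7).
Greedy total cost: 3 + 7 = 10.

10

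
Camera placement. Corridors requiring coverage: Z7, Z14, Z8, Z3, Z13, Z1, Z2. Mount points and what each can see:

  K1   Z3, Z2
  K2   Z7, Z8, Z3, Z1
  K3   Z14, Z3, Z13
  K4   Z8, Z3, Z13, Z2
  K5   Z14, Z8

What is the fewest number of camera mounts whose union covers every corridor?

K1, K2, K3 together cover {Z7, Z14, Z8, Z3, Z13, Z1, Z2} — every corridor.
No 2 of the 5 camera mounts cover everything (all 10 pairs fall short), so 3 is minimum.

3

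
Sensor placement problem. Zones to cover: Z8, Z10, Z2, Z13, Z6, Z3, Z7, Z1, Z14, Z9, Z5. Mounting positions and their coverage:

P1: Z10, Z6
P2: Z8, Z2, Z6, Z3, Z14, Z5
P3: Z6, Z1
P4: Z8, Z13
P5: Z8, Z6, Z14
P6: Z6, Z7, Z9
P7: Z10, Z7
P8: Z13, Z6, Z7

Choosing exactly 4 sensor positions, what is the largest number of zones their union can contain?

10

Choosing P1, P2, P3, P6 covers {Z8, Z10, Z2, Z6, Z3, Z7, Z1, Z14, Z9, Z5} — 10 zones.
No choice of 4 sensor positions does better; here Z13 is left uncovered.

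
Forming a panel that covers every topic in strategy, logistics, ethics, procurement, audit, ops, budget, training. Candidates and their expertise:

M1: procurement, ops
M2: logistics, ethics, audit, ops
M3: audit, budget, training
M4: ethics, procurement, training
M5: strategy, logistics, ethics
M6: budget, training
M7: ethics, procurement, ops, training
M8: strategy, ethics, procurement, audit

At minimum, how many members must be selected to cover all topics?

3

M1, M3, M5 together cover {strategy, logistics, ethics, procurement, audit, ops, budget, training} — every topic.
No 2 of the 8 members cover everything (all 28 pairs fall short), so 3 is minimum.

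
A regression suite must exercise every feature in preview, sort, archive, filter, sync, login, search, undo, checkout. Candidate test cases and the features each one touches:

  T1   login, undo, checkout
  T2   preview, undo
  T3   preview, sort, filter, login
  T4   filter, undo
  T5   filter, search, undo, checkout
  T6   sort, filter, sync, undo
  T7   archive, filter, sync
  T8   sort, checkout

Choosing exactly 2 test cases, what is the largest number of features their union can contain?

7

Choosing T3, T5 covers {preview, sort, filter, login, search, undo, checkout} — 7 features.
No choice of 2 test cases does better; here archive, sync are left uncovered.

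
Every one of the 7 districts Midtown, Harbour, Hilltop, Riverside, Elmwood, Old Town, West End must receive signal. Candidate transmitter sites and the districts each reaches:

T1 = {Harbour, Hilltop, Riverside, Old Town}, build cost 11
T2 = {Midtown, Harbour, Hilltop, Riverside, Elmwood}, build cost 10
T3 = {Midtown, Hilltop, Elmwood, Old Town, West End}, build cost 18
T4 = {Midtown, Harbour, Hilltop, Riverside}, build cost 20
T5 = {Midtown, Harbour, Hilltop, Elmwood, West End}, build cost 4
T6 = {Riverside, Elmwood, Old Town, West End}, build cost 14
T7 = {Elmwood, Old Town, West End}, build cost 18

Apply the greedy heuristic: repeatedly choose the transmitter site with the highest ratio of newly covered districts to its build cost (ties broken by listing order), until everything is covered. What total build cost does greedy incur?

15

Pick 1: T5 adds 5 new (Midtown, Harbour, Hilltop, Elmwood, West End) at build cost 4 (ratio 5/4).
Pick 2: T1 adds 2 new (Riverside, Old Town) at build cost 11 (ratio 2/11).
Greedy total build cost: 4 + 11 = 15.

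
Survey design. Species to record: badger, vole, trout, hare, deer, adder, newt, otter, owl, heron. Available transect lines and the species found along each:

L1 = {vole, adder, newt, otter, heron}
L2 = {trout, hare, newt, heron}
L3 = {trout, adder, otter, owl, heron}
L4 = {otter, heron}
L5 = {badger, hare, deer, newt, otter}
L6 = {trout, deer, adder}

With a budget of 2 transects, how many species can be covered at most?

Choosing L3, L5 covers {badger, trout, hare, deer, adder, newt, otter, owl, heron} — 9 species.
No choice of 2 transects does better; here vole is left uncovered.

9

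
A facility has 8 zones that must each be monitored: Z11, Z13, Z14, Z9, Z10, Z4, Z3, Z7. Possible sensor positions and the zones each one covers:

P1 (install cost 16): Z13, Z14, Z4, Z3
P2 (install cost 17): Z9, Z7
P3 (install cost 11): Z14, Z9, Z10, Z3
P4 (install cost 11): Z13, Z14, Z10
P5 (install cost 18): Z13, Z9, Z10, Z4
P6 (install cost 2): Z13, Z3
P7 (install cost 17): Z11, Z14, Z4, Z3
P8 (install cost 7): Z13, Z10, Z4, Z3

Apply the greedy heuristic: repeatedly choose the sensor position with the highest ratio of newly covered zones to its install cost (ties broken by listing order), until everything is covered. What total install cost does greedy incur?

54

Pick 1: P6 adds 2 new (Z13, Z3) at install cost 2 (ratio 2/2).
Pick 2: P8 adds 2 new (Z10, Z4) at install cost 7 (ratio 2/7).
Pick 3: P3 adds 2 new (Z14, Z9) at install cost 11 (ratio 2/11).
Pick 4: P2 adds 1 new (Z7) at install cost 17 (ratio 1/17).
Pick 5: P7 adds 1 new (Z11) at install cost 17 (ratio 1/17).
Greedy total install cost: 2 + 7 + 11 + 17 + 17 = 54. (The true optimum is 41, so greedy overshoots here.)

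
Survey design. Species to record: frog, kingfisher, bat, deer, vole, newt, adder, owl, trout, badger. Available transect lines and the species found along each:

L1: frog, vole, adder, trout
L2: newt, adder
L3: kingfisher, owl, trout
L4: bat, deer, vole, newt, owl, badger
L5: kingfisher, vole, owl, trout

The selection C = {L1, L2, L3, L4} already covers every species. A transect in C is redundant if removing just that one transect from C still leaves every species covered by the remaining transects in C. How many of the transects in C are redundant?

Drop L1: frog uncovered — not redundant.
Drop L2: the rest still cover every species — redundant.
Drop L3: kingfisher uncovered — not redundant.
Drop L4: bat, deer, badger uncovered — not redundant.
1 redundant: L2.

1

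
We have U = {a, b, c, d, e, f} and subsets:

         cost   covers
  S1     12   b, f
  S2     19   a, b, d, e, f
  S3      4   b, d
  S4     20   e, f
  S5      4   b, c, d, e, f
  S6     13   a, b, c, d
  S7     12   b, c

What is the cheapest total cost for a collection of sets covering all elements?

17

S5, S6 cover every element at cost 4 + 13 = 17.
Any cover uses at least 2 sets; among all covering selections none totals below 17.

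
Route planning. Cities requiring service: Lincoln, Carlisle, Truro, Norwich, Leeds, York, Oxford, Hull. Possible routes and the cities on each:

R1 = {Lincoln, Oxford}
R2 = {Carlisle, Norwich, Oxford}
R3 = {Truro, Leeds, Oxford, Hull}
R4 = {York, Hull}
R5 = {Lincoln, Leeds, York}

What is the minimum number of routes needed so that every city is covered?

3

R2, R3, R5 together cover {Lincoln, Carlisle, Truro, Norwich, Leeds, York, Oxford, Hull} — every city.
No 2 of the 5 routes cover everything (all 10 pairs fall short), so 3 is minimum.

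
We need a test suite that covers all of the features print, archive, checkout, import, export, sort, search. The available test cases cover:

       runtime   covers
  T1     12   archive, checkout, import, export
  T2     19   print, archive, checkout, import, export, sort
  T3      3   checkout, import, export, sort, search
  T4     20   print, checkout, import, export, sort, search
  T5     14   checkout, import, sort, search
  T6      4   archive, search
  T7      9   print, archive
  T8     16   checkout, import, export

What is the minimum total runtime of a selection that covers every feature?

12

T3, T7 cover every feature at runtime 3 + 9 = 12.
Any cover uses at least 2 test cases; among all covering selections none totals below 12.
Greedy by coverage-per-runtime would pick T3, T6, T7 for 16 — worse than the optimum 12.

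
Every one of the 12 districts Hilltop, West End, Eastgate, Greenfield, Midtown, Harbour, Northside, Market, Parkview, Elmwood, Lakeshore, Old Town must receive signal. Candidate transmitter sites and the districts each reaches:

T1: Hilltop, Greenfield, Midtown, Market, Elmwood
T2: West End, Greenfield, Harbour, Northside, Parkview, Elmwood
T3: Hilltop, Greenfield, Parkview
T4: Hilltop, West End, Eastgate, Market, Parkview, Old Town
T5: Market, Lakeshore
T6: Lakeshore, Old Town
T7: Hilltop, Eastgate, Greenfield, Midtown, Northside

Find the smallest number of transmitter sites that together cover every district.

4

T1, T2, T4, T5 together cover {Hilltop, West End, Eastgate, Greenfield, Midtown, Harbour, Northside, Market, Parkview, Elmwood, Lakeshore, Old Town} — every district.
No 3 of the 7 transmitter sites cover everything (all 35 triples fall short), so 4 is minimum.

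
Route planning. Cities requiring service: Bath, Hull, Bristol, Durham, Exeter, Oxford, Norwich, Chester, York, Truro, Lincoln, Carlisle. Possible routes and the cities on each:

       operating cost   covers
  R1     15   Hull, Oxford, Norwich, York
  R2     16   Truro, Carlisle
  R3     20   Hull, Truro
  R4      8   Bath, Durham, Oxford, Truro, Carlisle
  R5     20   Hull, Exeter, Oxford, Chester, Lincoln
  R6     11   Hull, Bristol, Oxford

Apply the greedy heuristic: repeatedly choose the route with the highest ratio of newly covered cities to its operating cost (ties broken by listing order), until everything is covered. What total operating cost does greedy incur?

Pick 1: R4 adds 5 new (Bath, Durham, Oxford, Truro, Carlisle) at operating cost 8 (ratio 5/8).
Pick 2: R1 adds 3 new (Hull, Norwich, York) at operating cost 15 (ratio 3/15).
Pick 3: R5 adds 3 new (Exeter, Chester, Lincoln) at operating cost 20 (ratio 3/20).
Pick 4: R6 adds 1 new (Bristol) at operating cost 11 (ratio 1/11).
Greedy total operating cost: 8 + 15 + 20 + 11 = 54.

54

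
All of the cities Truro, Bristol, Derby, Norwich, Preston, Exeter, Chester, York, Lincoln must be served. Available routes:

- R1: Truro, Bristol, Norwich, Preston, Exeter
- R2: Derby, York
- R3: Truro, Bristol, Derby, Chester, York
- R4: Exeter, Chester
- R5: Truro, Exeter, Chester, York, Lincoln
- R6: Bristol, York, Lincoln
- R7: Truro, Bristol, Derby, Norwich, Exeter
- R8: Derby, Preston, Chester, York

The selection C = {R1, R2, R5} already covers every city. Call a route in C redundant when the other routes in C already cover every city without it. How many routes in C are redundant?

Drop R1: Bristol, Norwich, Preston uncovered — not redundant.
Drop R2: Derby uncovered — not redundant.
Drop R5: Chester, Lincoln uncovered — not redundant.
None of the routes in C is redundant.

0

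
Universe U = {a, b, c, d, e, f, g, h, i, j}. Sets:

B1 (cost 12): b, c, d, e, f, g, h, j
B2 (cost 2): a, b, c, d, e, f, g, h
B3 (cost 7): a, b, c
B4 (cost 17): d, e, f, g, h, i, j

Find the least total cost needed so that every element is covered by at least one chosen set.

B2, B4 cover every element at cost 2 + 17 = 19.
Any cover uses at least 2 sets; among all covering selections none totals below 19.

19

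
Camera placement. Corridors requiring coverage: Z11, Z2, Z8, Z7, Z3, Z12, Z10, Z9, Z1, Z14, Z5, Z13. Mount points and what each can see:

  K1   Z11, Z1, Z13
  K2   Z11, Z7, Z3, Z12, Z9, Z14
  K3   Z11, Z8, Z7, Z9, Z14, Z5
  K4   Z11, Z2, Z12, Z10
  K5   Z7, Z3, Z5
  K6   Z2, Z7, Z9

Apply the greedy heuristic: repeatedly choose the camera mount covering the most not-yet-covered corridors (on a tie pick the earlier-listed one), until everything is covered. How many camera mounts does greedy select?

Pick 1: K2 covers 6 new corridors (Z11, Z7, Z3, Z12, Z9, Z14).
Pick 2: K1 covers 2 new corridors (Z1, Z13).
Pick 3: K3 covers 2 new corridors (Z8, Z5).
Pick 4: K4 covers 2 new corridors (Z2, Z10).
Greedy uses 4 camera mounts.

4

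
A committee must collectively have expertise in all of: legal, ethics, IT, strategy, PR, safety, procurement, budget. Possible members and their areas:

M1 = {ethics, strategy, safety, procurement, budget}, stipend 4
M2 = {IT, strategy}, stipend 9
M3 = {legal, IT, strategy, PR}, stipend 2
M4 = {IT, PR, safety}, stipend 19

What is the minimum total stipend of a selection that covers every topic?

6

M1, M3 cover every topic at stipend 4 + 2 = 6.
Any cover uses at least 2 members; among all covering selections none totals below 6.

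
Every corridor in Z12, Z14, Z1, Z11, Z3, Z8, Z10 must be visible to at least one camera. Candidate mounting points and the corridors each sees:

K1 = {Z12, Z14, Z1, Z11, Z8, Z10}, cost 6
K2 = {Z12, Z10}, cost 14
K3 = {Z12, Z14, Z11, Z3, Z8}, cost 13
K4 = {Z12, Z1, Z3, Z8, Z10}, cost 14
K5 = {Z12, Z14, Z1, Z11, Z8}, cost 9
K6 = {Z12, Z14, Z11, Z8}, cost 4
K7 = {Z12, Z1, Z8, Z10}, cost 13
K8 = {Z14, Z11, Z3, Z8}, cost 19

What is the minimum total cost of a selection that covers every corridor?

18

K4, K6 cover every corridor at cost 14 + 4 = 18.
Any cover uses at least 2 camera mounts; among all covering selections none totals below 18.
Greedy by coverage-per-cost would pick K1, K3 for 19 — worse than the optimum 18.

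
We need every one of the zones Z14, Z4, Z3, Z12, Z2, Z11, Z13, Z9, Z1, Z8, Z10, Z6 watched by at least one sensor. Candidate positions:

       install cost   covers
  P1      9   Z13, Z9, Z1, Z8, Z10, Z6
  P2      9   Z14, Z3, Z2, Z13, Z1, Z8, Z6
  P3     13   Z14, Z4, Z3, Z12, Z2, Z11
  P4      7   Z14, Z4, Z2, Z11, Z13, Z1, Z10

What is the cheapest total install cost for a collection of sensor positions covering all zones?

P1, P3 cover every zone at install cost 9 + 13 = 22.
Any cover uses at least 2 sensor positions; among all covering selections none totals below 22.
Greedy by coverage-per-install cost would pick P4, P1, P3 for 29 — worse than the optimum 22.

22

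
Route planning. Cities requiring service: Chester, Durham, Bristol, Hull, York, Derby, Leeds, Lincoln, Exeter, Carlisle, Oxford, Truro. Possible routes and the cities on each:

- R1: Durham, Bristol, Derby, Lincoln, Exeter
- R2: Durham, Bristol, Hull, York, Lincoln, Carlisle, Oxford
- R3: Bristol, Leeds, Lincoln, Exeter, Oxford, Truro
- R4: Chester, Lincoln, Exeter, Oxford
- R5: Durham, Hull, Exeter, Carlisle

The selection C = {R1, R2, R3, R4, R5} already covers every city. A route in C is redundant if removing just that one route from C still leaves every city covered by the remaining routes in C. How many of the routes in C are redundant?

1

Drop R1: Derby uncovered — not redundant.
Drop R2: York uncovered — not redundant.
Drop R3: Leeds, Truro uncovered — not redundant.
Drop R4: Chester uncovered — not redundant.
Drop R5: the rest still cover every city — redundant.
1 redundant: R5.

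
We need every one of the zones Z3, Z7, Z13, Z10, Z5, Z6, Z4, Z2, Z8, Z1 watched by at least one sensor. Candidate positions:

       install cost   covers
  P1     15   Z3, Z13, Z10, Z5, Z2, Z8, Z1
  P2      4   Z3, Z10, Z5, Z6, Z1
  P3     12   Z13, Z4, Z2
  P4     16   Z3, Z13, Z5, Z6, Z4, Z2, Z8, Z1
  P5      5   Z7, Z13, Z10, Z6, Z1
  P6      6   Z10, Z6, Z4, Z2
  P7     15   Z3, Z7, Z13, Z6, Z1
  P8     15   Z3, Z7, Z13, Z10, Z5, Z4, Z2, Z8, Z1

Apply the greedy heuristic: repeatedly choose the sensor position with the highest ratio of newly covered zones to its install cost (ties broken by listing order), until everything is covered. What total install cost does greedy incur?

30

Pick 1: P2 adds 5 new (Z3, Z10, Z5, Z6, Z1) at install cost 4 (ratio 5/4).
Pick 2: P5 adds 2 new (Z7, Z13) at install cost 5 (ratio 2/5).
Pick 3: P6 adds 2 new (Z4, Z2) at install cost 6 (ratio 2/6).
Pick 4: P1 adds 1 new (Z8) at install cost 15 (ratio 1/15).
Greedy total install cost: 4 + 5 + 6 + 15 = 30. (The true optimum is 19, so greedy overshoots here.)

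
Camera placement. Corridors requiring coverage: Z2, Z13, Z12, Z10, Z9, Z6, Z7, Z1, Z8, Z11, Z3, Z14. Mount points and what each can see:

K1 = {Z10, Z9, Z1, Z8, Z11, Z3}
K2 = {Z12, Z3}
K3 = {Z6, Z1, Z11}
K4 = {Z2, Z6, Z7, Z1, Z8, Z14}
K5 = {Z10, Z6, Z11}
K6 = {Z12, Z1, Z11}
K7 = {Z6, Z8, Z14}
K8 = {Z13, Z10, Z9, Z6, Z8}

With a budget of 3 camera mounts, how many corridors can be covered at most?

Choosing K1, K2, K4 covers {Z2, Z12, Z10, Z9, Z6, Z7, Z1, Z8, Z11, Z3, Z14} — 11 corridors.
No choice of 3 camera mounts does better; here Z13 is left uncovered.

11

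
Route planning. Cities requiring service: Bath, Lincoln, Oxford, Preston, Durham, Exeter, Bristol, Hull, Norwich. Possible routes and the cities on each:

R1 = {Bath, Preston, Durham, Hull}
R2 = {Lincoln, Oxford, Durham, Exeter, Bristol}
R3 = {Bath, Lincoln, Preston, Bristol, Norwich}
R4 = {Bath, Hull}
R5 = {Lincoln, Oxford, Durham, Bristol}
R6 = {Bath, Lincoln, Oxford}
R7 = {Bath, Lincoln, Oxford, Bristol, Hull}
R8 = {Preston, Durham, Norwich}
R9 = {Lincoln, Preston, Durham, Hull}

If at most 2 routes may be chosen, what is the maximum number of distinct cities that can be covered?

8

Choosing R1, R2 covers {Bath, Lincoln, Oxford, Preston, Durham, Exeter, Bristol, Hull} — 8 cities.
No choice of 2 routes does better; here Norwich is left uncovered.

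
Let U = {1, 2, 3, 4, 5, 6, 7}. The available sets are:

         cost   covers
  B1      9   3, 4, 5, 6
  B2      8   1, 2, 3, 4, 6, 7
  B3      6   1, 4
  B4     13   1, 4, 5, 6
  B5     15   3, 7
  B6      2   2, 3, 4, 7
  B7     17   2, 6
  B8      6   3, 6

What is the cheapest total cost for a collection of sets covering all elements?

15

B4, B6 cover every element at cost 13 + 2 = 15.
Any cover uses at least 2 sets; among all covering selections none totals below 15.
Greedy by coverage-per-cost would pick B6, B2, B1 for 19 — worse than the optimum 15.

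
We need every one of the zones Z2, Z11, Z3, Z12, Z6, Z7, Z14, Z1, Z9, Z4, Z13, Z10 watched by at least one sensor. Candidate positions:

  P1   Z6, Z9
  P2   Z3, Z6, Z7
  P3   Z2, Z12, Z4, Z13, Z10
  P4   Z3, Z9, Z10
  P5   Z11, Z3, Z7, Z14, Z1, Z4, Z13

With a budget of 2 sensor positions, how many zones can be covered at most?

10

Choosing P3, P5 covers {Z2, Z11, Z3, Z12, Z7, Z14, Z1, Z4, Z13, Z10} — 10 zones.
No choice of 2 sensor positions does better; here Z6, Z9 are left uncovered.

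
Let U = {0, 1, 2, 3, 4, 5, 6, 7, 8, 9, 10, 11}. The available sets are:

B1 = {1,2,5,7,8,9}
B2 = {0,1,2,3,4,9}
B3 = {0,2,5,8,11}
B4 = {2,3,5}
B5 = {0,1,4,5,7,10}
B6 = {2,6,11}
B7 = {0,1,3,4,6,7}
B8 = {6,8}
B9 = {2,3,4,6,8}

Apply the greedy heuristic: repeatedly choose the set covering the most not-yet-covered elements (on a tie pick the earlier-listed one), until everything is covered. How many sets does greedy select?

Pick 1: B1 covers 6 new elements (1, 2, 5, 7, 8, 9).
Pick 2: B7 covers 4 new elements (0, 3, 4, 6).
Pick 3: B3 covers 1 new elements (11).
Pick 4: B5 covers 1 new elements (10).
Greedy uses 4 sets.

4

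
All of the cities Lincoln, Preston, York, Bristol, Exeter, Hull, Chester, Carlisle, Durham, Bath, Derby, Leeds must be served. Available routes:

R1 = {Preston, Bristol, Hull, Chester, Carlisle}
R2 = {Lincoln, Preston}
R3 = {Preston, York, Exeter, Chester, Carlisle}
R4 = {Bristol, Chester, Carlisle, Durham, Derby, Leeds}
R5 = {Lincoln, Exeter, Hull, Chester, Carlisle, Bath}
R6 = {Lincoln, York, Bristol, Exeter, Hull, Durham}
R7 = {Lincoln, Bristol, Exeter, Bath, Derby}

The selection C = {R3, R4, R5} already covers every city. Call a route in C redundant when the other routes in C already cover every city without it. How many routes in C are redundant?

Drop R3: Preston, York uncovered — not redundant.
Drop R4: Bristol, Durham, Derby, Leeds uncovered — not redundant.
Drop R5: Lincoln, Hull, Bath uncovered — not redundant.
None of the routes in C is redundant.

0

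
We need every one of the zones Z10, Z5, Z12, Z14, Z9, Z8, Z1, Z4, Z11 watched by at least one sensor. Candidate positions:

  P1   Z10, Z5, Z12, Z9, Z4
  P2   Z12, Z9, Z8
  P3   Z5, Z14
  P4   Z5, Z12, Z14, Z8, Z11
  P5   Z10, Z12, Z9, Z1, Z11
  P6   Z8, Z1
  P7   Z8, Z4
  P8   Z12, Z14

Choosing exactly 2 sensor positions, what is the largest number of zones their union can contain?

8

Choosing P1, P4 covers {Z10, Z5, Z12, Z14, Z9, Z8, Z4, Z11} — 8 zones.
No choice of 2 sensor positions does better; here Z1 is left uncovered.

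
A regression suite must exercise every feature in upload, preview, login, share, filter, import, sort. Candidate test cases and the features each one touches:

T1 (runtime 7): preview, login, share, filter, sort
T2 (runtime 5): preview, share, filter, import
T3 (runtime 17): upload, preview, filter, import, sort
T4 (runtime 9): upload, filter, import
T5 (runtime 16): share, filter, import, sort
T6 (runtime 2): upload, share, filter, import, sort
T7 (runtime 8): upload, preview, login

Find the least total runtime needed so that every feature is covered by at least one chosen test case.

T1, T6 cover every feature at runtime 7 + 2 = 9.
Any cover uses at least 2 test cases; among all covering selections none totals below 9.

9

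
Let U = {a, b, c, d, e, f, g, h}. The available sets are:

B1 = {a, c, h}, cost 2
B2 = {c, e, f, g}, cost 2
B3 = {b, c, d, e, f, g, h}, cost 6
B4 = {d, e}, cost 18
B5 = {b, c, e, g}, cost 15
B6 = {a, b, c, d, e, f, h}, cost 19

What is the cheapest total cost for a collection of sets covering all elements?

B1, B3 cover every element at cost 2 + 6 = 8.
Any cover uses at least 2 sets; among all covering selections none totals below 8.

8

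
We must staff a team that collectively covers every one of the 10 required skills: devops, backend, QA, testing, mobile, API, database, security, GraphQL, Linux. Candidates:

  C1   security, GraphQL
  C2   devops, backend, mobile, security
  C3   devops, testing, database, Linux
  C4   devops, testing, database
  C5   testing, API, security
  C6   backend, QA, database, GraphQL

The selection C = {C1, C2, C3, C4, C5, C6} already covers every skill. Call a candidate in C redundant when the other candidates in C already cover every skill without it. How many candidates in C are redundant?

2

Drop C1: the rest still cover every skill — redundant.
Drop C2: mobile uncovered — not redundant.
Drop C3: Linux uncovered — not redundant.
Drop C4: the rest still cover every skill — redundant.
Drop C5: API uncovered — not redundant.
Drop C6: QA uncovered — not redundant.
2 redundant: C1, C4.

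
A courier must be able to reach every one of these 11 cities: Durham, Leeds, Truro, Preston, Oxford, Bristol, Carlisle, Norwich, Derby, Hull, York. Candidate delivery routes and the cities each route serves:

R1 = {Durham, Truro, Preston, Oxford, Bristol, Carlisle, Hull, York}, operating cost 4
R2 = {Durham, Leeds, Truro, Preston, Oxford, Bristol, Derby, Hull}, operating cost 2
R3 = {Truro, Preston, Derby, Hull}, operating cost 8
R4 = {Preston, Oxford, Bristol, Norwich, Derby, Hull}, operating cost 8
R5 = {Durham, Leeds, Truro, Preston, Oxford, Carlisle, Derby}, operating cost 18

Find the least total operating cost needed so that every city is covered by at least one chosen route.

14

R1, R2, R4 cover every city at operating cost 4 + 2 + 8 = 14.
Any cover uses at least 3 routes; among all covering selections none totals below 14.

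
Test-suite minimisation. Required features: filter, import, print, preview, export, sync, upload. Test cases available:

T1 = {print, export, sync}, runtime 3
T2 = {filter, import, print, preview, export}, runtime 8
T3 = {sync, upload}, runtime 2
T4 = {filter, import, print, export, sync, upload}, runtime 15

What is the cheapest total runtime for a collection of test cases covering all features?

10

T2, T3 cover every feature at runtime 8 + 2 = 10.
Any cover uses at least 2 test cases; among all covering selections none totals below 10.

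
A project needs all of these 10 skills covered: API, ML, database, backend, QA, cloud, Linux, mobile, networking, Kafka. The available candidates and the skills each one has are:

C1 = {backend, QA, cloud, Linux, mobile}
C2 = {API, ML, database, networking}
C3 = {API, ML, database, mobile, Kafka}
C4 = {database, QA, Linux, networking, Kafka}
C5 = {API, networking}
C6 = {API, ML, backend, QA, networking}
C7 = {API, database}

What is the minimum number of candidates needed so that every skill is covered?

C1, C2, C3 together cover {API, ML, database, backend, QA, cloud, Linux, mobile, networking, Kafka} — every skill.
No 2 of the 7 candidates cover everything (all 21 pairs fall short), so 3 is minimum.

3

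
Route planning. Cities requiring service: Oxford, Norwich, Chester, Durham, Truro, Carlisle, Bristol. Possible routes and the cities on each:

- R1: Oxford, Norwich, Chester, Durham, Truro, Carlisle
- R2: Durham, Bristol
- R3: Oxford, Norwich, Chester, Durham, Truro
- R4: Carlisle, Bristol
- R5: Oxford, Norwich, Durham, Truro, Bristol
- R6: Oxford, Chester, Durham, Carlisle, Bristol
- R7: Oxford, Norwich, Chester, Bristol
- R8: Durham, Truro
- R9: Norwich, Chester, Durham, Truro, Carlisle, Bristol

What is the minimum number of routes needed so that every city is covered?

R1, R2 together cover {Oxford, Norwich, Chester, Durham, Truro, Carlisle, Bristol} — every city.
No single route contains all 7 cities, so 2 is optimal.

2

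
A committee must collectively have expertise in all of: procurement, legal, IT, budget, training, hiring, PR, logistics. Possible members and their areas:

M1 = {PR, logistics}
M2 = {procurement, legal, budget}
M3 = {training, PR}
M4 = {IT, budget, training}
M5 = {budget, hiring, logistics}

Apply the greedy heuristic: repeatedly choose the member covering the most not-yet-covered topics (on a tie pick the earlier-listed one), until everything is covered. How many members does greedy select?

Pick 1: M2 covers 3 new topics (procurement, legal, budget).
Pick 2: M1 covers 2 new topics (PR, logistics).
Pick 3: M4 covers 2 new topics (IT, training).
Pick 4: M5 covers 1 new topics (hiring).
Greedy uses 4 members.

4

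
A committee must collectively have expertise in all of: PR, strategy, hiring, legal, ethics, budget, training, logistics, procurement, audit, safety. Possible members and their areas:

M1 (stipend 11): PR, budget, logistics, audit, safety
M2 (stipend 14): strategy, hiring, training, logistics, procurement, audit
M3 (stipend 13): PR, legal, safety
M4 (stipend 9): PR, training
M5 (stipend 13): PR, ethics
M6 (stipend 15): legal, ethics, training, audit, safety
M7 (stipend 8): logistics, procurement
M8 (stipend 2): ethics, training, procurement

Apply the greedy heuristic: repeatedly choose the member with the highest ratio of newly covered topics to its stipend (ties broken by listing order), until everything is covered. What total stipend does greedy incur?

40

Pick 1: M8 adds 3 new (ethics, training, procurement) at stipend 2 (ratio 3/2).
Pick 2: M1 adds 5 new (PR, budget, logistics, audit, safety) at stipend 11 (ratio 5/11).
Pick 3: M2 adds 2 new (strategy, hiring) at stipend 14 (ratio 2/14).
Pick 4: M3 adds 1 new (legal) at stipend 13 (ratio 1/13).
Greedy total stipend: 2 + 11 + 14 + 13 = 40.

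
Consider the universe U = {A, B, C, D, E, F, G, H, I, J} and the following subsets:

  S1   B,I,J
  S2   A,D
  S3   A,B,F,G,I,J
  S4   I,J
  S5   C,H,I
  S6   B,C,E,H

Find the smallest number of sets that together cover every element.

3

S2, S3, S6 together cover {A, B, C, D, E, F, G, H, I, J} — every element.
No 2 of the 6 sets cover everything (all 15 pairs fall short), so 3 is minimum.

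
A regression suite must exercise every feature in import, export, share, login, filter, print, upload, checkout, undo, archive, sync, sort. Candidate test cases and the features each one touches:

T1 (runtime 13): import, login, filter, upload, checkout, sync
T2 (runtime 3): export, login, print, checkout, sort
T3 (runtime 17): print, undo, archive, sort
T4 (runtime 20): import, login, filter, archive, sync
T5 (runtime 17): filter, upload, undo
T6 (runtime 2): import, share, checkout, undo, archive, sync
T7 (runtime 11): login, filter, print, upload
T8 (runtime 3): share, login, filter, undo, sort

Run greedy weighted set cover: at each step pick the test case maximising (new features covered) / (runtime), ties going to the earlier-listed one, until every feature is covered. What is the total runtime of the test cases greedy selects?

19

Pick 1: T6 adds 6 new (import, share, checkout, undo, archive, sync) at runtime 2 (ratio 6/2).
Pick 2: T2 adds 4 new (export, login, print, sort) at runtime 3 (ratio 4/3).
Pick 3: T8 adds 1 new (filter) at runtime 3 (ratio 1/3).
Pick 4: T7 adds 1 new (upload) at runtime 11 (ratio 1/11).
Greedy total runtime: 2 + 3 + 3 + 11 = 19. (The true optimum is 16, so greedy overshoots here.)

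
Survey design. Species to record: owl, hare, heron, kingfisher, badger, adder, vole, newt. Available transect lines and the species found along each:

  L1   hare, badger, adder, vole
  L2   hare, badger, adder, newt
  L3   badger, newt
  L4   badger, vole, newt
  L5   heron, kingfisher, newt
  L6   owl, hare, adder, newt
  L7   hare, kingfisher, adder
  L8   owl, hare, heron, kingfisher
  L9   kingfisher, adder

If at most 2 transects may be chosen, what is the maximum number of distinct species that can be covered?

Choosing L1, L5 covers {hare, heron, kingfisher, badger, adder, vole, newt} — 7 species.
No choice of 2 transects does better; here owl is left uncovered.

7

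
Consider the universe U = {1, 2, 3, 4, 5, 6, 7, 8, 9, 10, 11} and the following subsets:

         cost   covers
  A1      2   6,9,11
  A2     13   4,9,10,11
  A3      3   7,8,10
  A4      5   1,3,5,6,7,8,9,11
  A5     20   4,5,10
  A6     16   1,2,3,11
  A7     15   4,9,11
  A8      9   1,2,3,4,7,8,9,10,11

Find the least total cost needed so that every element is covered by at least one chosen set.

14

A4, A8 cover every element at cost 5 + 9 = 14.
Any cover uses at least 2 sets; among all covering selections none totals below 14.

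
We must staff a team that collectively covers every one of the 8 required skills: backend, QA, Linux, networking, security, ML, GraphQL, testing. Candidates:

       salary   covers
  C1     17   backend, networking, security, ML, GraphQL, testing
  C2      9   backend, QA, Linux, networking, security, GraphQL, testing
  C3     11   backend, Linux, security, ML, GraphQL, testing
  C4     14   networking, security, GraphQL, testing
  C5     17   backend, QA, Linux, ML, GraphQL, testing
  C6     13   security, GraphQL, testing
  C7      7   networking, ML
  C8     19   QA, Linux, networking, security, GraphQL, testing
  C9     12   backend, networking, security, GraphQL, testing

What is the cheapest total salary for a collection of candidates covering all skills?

16

C2, C7 cover every skill at salary 9 + 7 = 16.
Any cover uses at least 2 candidates; among all covering selections none totals below 16.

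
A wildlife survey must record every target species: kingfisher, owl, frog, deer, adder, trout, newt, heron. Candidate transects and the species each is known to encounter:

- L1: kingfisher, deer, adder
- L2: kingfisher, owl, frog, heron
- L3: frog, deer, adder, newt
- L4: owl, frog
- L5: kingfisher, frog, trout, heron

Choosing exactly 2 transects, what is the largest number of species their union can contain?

Choosing L2, L3 covers {kingfisher, owl, frog, deer, adder, newt, heron} — 7 species.
No choice of 2 transects does better; here trout is left uncovered.

7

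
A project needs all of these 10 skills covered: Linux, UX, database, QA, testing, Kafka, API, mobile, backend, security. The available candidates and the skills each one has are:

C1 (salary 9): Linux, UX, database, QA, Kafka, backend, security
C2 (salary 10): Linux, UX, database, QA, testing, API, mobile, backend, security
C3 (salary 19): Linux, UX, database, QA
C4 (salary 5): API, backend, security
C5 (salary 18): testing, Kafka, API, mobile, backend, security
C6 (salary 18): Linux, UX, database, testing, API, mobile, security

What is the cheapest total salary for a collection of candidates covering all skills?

C1, C2 cover every skill at salary 9 + 10 = 19.
Any cover uses at least 2 candidates; among all covering selections none totals below 19.

19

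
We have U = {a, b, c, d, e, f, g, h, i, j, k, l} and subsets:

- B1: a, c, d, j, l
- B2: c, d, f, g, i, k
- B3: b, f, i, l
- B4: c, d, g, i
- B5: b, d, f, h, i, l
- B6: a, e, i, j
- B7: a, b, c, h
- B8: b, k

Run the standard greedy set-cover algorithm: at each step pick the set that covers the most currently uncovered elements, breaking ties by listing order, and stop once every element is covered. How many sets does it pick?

Pick 1: B2 covers 6 new elements (c, d, f, g, i, k).
Pick 2: B1 covers 3 new elements (a, j, l).
Pick 3: B5 covers 2 new elements (b, h).
Pick 4: B6 covers 1 new elements (e).
Greedy uses 4 sets. (The true minimum is 3.)

4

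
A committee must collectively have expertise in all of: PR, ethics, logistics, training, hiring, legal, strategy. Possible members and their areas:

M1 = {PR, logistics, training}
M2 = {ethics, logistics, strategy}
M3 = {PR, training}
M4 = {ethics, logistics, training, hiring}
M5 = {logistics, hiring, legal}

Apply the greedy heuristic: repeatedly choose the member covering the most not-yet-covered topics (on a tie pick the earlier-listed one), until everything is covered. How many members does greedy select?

4

Pick 1: M4 covers 4 new topics (ethics, logistics, training, hiring).
Pick 2: M1 covers 1 new topics (PR).
Pick 3: M2 covers 1 new topics (strategy).
Pick 4: M5 covers 1 new topics (legal).
Greedy uses 4 members. (The true minimum is 3.)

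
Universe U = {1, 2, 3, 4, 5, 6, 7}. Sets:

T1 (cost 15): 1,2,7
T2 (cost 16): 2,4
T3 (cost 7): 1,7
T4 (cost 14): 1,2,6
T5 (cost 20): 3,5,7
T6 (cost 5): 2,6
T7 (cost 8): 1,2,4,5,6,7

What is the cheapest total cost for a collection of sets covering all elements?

T5, T7 cover every element at cost 20 + 8 = 28.
Any cover uses at least 2 sets; among all covering selections none totals below 28.

28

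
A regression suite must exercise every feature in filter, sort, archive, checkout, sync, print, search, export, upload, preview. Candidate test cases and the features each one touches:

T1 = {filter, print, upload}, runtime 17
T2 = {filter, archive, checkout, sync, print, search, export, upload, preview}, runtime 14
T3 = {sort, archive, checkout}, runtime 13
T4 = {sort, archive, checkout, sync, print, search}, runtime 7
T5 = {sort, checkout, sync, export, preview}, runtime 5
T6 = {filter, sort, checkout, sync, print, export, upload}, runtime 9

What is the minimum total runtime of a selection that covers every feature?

T2, T5 cover every feature at runtime 14 + 5 = 19.
Any cover uses at least 2 test cases; among all covering selections none totals below 19.
Greedy by coverage-per-runtime would pick T5, T4, T6 for 21 — worse than the optimum 19.

19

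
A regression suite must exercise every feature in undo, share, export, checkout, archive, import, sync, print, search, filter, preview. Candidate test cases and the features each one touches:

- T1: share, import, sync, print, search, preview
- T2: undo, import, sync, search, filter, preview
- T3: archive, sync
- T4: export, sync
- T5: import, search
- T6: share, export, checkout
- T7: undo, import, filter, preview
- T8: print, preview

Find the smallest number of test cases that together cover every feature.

4

T1, T2, T3, T6 together cover {undo, share, export, checkout, archive, import, sync, print, search, filter, preview} — every feature.
No 3 of the 8 test cases cover everything (all 56 triples fall short), so 4 is minimum.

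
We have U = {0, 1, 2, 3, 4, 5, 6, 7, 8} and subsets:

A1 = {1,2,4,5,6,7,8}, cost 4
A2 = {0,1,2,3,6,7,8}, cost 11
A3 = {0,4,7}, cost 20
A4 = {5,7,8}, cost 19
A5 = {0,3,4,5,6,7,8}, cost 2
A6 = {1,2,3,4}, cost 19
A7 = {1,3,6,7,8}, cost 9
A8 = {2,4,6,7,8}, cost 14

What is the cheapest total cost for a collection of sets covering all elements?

6

A1, A5 cover every element at cost 4 + 2 = 6.
Any cover uses at least 2 sets; among all covering selections none totals below 6.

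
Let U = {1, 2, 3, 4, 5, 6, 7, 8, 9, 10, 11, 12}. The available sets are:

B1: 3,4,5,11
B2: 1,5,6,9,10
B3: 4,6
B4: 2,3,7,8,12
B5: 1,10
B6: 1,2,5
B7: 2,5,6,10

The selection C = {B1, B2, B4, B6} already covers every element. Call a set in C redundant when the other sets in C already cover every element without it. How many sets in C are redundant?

1

Drop B1: 4, 11 uncovered — not redundant.
Drop B2: 6, 9, 10 uncovered — not redundant.
Drop B4: 7, 8, 12 uncovered — not redundant.
Drop B6: the rest still cover every element — redundant.
1 redundant: B6.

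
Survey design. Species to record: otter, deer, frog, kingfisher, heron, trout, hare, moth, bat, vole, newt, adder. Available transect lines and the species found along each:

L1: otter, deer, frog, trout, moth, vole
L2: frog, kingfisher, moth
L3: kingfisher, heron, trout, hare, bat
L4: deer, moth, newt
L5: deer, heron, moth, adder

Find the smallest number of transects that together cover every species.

4

L1, L3, L4, L5 together cover {otter, deer, frog, kingfisher, heron, trout, hare, moth, bat, vole, newt, adder} — every species.
No 3 of the 5 transects cover everything (all 10 triples fall short), so 4 is minimum.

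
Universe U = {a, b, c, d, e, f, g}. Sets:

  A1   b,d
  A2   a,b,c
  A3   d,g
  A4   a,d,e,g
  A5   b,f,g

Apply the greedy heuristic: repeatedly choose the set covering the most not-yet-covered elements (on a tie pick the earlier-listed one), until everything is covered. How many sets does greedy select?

Pick 1: A4 covers 4 new elements (a, d, e, g).
Pick 2: A2 covers 2 new elements (b, c).
Pick 3: A5 covers 1 new elements (f).
Greedy uses 3 sets.

3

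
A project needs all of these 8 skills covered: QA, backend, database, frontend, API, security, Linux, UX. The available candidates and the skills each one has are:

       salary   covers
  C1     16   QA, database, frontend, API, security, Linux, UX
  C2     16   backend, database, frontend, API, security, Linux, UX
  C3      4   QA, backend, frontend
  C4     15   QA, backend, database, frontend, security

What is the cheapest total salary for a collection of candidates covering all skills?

20

C1, C3 cover every skill at salary 16 + 4 = 20.
Any cover uses at least 2 candidates; among all covering selections none totals below 20.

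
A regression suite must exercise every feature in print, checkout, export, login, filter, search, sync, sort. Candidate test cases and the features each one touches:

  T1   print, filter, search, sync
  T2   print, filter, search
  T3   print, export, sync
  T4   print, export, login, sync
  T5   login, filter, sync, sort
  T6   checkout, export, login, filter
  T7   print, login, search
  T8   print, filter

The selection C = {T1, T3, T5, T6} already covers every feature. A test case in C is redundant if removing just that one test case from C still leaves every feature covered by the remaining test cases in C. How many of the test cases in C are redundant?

1

Drop T1: search uncovered — not redundant.
Drop T3: the rest still cover every feature — redundant.
Drop T5: sort uncovered — not redundant.
Drop T6: checkout uncovered — not redundant.
1 redundant: T3.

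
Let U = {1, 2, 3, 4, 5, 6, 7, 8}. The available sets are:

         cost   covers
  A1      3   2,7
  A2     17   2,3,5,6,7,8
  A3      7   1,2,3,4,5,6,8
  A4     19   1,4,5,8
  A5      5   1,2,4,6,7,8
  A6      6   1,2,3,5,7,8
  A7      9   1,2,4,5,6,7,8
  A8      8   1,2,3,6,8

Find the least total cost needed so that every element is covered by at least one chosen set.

A1, A3 cover every element at cost 3 + 7 = 10.
Any cover uses at least 2 sets; among all covering selections none totals below 10.

10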